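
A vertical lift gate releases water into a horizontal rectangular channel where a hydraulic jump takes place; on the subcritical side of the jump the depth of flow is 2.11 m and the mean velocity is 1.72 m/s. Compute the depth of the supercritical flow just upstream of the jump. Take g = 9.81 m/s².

Fr₂ = V₂/√(g·y₂) = 1.72/√(9.81×2.11) = 0.378.
Since the conjugate-depth ratio holds either way, y₁/y₂ = ½[√(1 + 8Fr₂²) − 1] = ½[√2.143 − 1] = 0.232.
y₁ = 0.232 × 2.11 = 0.490 m.

y₁ = 0.490 m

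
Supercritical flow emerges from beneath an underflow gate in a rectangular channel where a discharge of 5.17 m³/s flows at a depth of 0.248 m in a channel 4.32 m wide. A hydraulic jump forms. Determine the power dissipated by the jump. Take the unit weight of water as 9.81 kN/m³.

q = Q/b = 5.17/4.32 = 1.20 m²/s; V₁ = q/y₁ = 4.83 m/s. Fr₁ = V₁/√(g·y₁) = 3.09.
By Bélanger, y₂/y₁ = ½[√(1 + 8Fr₁²) − 1] = ½[√77.57 − 1] = 3.90.
y₂ = 3.90 × 0.248 = 0.968 m.
Head loss: ΔE = (y₂ − y₁)³/(4y₁y₂) = (0.968 − 0.248)³/(4×0.248×0.968) = 0.373/0.960 = 0.389 m.
P = γ·Q·ΔE = 9.81 × 5.17 × 0.389 = 19.7 kW.

P = 19.7 kW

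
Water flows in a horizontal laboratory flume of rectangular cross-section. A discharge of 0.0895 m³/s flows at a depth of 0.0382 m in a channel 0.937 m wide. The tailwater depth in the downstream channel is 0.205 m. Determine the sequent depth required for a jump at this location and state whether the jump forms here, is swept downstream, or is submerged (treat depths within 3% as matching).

q = Q/b = 0.0895/0.937 = 0.0955 m²/s; V₁ = q/y₁ = 2.50 m/s. Fr₁ = V₁/√(g·y₁) = 4.08.
Bélanger equation: y₂/y₁ = ½[√(1 + 8Fr₁²) − 1] = ½[√134.5 − 1] = 5.30.
y₂ = 5.30 × 0.0382 = 0.202 m.
Tailwater y_tw = 0.205 m: y_tw ≈ y₂, so the jump forms here.

y₂ = 0.202 m; the jump forms here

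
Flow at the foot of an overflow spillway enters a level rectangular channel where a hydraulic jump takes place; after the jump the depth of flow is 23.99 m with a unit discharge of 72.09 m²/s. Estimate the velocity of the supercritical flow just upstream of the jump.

V₁ = 41.96 m/s

V₂ = q/y₂ = 72.09/23.99 = 3.005 m/s; Fr₂ = V₂/√(g·y₂) = 0.1959.
From the momentum equation (using Fr₂), y₁/y₂ = ½[√(1 + 8Fr₂²) − 1] = ½[√1.3070 − 1] = 0.07161.
y₁ = 0.07161 × 23.99 = 1.718 m.
V₁ = q/y₁ = 72.09/1.718 = 41.96 m/s.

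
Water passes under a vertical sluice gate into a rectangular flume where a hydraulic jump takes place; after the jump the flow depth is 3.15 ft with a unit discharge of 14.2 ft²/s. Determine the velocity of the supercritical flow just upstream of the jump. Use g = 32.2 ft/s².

V₂ = q/y₂ = 14.2/3.15 = 4.51 ft/s; Fr₂ = V₂/√(g·y₂) = 0.448.
The Bélanger relation is symmetric: y₁/y₂ = ½[√(1 + 8Fr₂²) − 1] = ½[√2.603 − 1] = 0.307.
y₁ = 0.307 × 3.15 = 0.966 ft.
V₁ = q/y₁ = 14.2/0.966 = 14.7 ft/s.

V₁ = 14.7 ft/s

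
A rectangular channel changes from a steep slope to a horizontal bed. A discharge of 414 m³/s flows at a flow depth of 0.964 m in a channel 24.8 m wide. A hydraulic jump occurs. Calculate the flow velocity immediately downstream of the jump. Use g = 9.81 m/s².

V₂ = 2.32 m/s

q = Q/b = 414/24.8 = 16.7 m²/s; V₁ = q/y₁ = 17.3 m/s. Fr₁ = V₁/√(g·y₁) = 5.63.
Bélanger equation: y₂/y₁ = ½[√(1 + 8Fr₁²) − 1] = ½[√254.7 − 1] = 7.48.
y₂ = 7.48 × 0.964 = 7.21 m.
V₂ = q/y₂ = 16.7/7.21 = 2.32 m/s.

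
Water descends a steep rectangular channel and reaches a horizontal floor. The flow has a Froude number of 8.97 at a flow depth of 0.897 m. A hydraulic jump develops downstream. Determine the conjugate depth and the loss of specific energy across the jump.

y₂ = 10.9 m; ΔE = 25.8 m

Fr₁ = 8.97 (given).
By Bélanger, y₂/y₁ = ½[√(1 + 8Fr₁²) − 1] = ½[√644.7 − 1] = 12.2.
y₂ = 12.2 × 0.897 = 10.9 m.
Head loss: ΔE = (y₂ − y₁)³/(4y₁y₂) = (10.9 − 0.897)³/(4×0.897×10.9) = 1013/39.2 = 25.8 m.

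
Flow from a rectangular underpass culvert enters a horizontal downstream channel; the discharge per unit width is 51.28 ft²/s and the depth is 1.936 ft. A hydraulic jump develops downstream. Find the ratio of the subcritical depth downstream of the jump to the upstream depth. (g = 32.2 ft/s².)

y₂/y₁ = 4.271

V₁ = q/y₁ = 51.28/1.936 = 26.49 ft/s. Fr₁ = V₁/√(g·y₁) = 26.49/√(32.2×1.936) = 3.355.
Conjugate-depth relation: y₂/y₁ = ½[√(1 + 8Fr₁²) − 1] = ½[√91.036 − 1] = 4.271.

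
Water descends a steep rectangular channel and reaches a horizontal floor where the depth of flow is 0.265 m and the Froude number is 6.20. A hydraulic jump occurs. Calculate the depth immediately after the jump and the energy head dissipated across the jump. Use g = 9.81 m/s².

y₂ = 2.19 m; ΔE = 3.09 m

Fr₁ = 6.20 (given).
Conjugate-depth relation: y₂/y₁ = ½[√(1 + 8Fr₁²) − 1] = ½[√308.5 − 1] = 8.28.
y₂ = 8.28 × 0.265 = 2.19 m.
V₁ = Fr₁·√(g·y₁) = 6.20×√(9.81×0.265) = 10.00 m/s; q = V₁·y₁ = 2.65 m²/s. V₂ = q/y₂ = 2.65/2.19 = 1.21 m/s. E₁ = y₁ + V₁²/2g = 5.36 m; E₂ = y₂ + V₂²/2g = 2.27 m. ΔE = E₁ − E₂ = 3.09 m.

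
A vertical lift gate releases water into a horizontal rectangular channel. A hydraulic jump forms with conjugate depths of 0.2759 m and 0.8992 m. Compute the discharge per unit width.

q = 1.196 m²/s

For a rectangular channel the momentum equation gives q² = ½·g·y₁·y₂·(y₁ + y₂) = ½×9.81×0.2759×0.8992×1.175 = 1.430.
q = √1.430 = 1.196 m²/s.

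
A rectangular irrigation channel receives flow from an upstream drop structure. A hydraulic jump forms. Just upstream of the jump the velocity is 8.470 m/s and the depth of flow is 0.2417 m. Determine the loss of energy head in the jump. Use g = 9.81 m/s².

ΔE = 2.066 m

Fr₁ = V₁/√(g·y₁) = 8.470/√(9.81×0.2417) = 5.501.
Conjugate-depth relation: y₂/y₁ = ½[√(1 + 8Fr₁²) − 1] = ½[√243.05 − 1] = 7.295.
y₂ = 7.295 × 0.2417 = 1.763 m.
q = V₁·y₁ = 8.470 × 0.2417 = 2.047 m²/s. V₂ = q/y₂ = 2.047/1.763 = 1.161 m/s. E₁ = y₁ + V₁²/2g = 3.898 m; E₂ = y₂ + V₂²/2g = 1.832 m. ΔE = E₁ − E₂ = 2.066 m.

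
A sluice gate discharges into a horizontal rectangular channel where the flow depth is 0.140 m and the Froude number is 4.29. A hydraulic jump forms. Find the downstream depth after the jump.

Fr₁ = 4.29 (given).
By Bélanger, y₂/y₁ = ½[√(1 + 8Fr₁²) − 1] = ½[√148.2 − 1] = 5.59.
y₂ = 5.59 × 0.140 = 0.782 m.

y₂ = 0.782 m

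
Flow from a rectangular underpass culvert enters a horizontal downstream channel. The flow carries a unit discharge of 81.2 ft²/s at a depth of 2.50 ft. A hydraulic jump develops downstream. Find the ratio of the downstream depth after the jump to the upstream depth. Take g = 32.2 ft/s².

V₁ = q/y₁ = 81.2/2.50 = 32.5 ft/s. Fr₁ = V₁/√(g·y₁) = 32.5/√(32.2×2.50) = 3.62.
Bélanger equation: y₂/y₁ = ½[√(1 + 8Fr₁²) − 1] = ½[√105.8 − 1] = 4.64.

y₂/y₁ = 4.64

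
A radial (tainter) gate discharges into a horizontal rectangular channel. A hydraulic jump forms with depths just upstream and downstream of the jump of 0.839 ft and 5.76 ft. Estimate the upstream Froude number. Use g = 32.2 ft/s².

For a rectangular channel the momentum equation gives q² = ½·g·y₁·y₂·(y₁ + y₂) = ½×32.2×0.839×5.76×6.60 = 513.
q = √513 = 22.7 ft²/s.
V₁ = q/y₁ = 27.0 ft/s; Fr₁ = V₁/√(g·y₁) = 5.20.

Fr₁ = 5.20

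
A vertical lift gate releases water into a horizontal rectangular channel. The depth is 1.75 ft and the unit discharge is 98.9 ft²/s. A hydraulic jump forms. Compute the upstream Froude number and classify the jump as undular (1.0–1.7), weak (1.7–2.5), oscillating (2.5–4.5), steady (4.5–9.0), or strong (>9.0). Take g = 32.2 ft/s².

V₁ = q/y₁ = 98.9/1.75 = 56.5 ft/s. Fr₁ = V₁/√(g·y₁) = 56.5/√(32.2×1.75) = 7.53.
Fr₁ = 7.53 lies in the steady range.

Fr₁ = 7.53; steady jump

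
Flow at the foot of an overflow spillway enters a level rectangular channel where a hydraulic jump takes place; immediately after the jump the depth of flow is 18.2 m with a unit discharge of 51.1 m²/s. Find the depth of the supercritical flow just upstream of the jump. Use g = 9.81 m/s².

y₁ = 1.49 m

V₂ = q/y₂ = 51.1/18.2 = 2.81 m/s; Fr₂ = V₂/√(g·y₂) = 0.210.
Applying the sequent-depth relation in reverse, y₁/y₂ = ½[√(1 + 8Fr₂²) − 1] = ½[√1.353 − 1] = 0.0816.
y₁ = 0.0816 × 18.2 = 1.49 m.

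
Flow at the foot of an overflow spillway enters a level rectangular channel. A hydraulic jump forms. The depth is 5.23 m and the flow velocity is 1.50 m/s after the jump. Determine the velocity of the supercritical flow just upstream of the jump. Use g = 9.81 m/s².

V₁ = 18.5 m/s

Fr₂ = V₂/√(g·y₂) = 1.50/√(9.81×5.23) = 0.209.
Applying the sequent-depth relation in reverse, y₁/y₂ = ½[√(1 + 8Fr₂²) − 1] = ½[√1.351 − 1] = 0.0811.
y₁ = 0.0811 × 5.23 = 0.424 m.
V₁ = q/y₁ = 7.85/0.424 = 18.5 m/s.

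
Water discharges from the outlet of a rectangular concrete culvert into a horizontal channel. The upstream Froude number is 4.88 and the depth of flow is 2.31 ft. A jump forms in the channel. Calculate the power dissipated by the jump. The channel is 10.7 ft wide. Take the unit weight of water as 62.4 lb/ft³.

P = 1690 hp

Fr₁ = 4.88 (given).
From the momentum equation for a rectangular channel, y₂/y₁ = ½[√(1 + 8Fr₁²) − 1] = ½[√191.5 − 1] = 6.42.
y₂ = 6.42 × 2.31 = 14.8 ft.
V₁ = Fr₁·√(g·y₁) = 4.88×√(32.2×2.31) = 42.1 ft/s; q = V₁·y₁ = 97.2 ft²/s. V₂ = q/y₂ = 97.2/14.8 = 6.56 ft/s. E₁ = y₁ + V₁²/2g = 29.8 ft; E₂ = y₂ + V₂²/2g = 15.5 ft. ΔE = E₁ − E₂ = 14.3 ft.
Q = q·b = 97.2 × 10.7 = 1040 cfs. P = γ·Q·ΔE/550 = 62.4 × 1040 × 14.3 / 550 = 1690 hp.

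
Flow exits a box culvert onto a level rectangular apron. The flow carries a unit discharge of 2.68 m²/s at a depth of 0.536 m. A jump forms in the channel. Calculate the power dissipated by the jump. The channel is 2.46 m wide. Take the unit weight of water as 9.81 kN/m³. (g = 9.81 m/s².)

P = 14.1 kW

V₁ = q/y₁ = 2.68/0.536 = 5.00 m/s. Fr₁ = V₁/√(g·y₁) = 5.00/√(9.81×0.536) = 2.18.
Bélanger equation: y₂/y₁ = ½[√(1 + 8Fr₁²) − 1] = ½[√39.04 − 1] = 2.62.
y₂ = 2.62 × 0.536 = 1.41 m.
Head loss: ΔE = (y₂ − y₁)³/(4y₁y₂) = (1.41 − 0.536)³/(4×0.536×1.41) = 0.659/3.02 = 0.219 m.
Q = q·b = 2.68 × 2.46 = 6.59 m³/s. P = γ·Q·ΔE = 9.81 × 6.59 × 0.219 = 14.1 kW.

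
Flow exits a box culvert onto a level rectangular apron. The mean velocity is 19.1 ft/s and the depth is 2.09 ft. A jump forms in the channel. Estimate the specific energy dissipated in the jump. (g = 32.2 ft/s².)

ΔE = 1.13 ft

Fr₁ = V₁/√(g·y₁) = 19.1/√(32.2×2.09) = 2.33.
By Bélanger, y₂/y₁ = ½[√(1 + 8Fr₁²) − 1] = ½[√44.37 − 1] = 2.83.
y₂ = 2.83 × 2.09 = 5.92 ft.
q = V₁·y₁ = 19.1 × 2.09 = 39.9 ft²/s. V₂ = q/y₂ = 39.9/5.92 = 6.75 ft/s. E₁ = y₁ + V₁²/2g = 7.75 ft; E₂ = y₂ + V₂²/2g = 6.62 ft. ΔE = E₁ − E₂ = 1.13 ft.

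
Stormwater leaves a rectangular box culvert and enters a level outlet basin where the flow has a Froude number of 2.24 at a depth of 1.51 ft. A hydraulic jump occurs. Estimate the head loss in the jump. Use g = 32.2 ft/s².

ΔE = 0.694 ft

Fr₁ = 2.24 (given).
Sequent-depth ratio: y₂/y₁ = ½[√(1 + 8Fr₁²) − 1] = ½[√41.14 − 1] = 2.71.
y₂ = 2.71 × 1.51 = 4.09 ft.
Head loss: ΔE = (y₂ − y₁)³/(4y₁y₂) = (4.09 − 1.51)³/(4×1.51×4.09) = 17.1/24.7 = 0.694 ft.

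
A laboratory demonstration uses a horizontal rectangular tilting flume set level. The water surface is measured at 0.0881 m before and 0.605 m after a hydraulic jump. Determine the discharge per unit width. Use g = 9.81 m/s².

For a rectangular channel the momentum equation gives q² = ½·g·y₁·y₂·(y₁ + y₂) = ½×9.81×0.0881×0.605×0.693 = 0.181.
q = √0.181 = 0.426 m²/s.

q = 0.426 m²/s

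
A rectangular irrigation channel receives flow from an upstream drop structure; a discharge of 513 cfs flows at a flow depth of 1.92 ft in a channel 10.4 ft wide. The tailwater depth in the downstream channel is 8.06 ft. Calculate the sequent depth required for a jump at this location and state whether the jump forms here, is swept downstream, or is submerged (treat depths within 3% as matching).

y₂ = 7.96 ft; the jump forms here

q = Q/b = 513/10.4 = 49.3 ft²/s; V₁ = q/y₁ = 25.7 ft/s. Fr₁ = V₁/√(g·y₁) = 3.27.
Bélanger equation: y₂/y₁ = ½[√(1 + 8Fr₁²) − 1] = ½[√86.41 − 1] = 4.15.
y₂ = 4.15 × 1.92 = 7.96 ft.
Tailwater y_tw = 8.06 ft: y_tw ≈ y₂, so the jump forms here.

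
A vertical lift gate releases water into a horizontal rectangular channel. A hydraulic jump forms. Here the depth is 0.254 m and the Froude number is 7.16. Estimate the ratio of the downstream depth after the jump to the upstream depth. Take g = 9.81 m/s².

Fr₁ = 7.16 (given).
Sequent-depth ratio: y₂/y₁ = ½[√(1 + 8Fr₁²) − 1] = ½[√411.1 − 1] = 9.64.

y₂/y₁ = 9.64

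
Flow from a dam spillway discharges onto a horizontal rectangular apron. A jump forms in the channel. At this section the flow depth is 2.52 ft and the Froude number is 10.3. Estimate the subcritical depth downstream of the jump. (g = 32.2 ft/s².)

Fr₁ = 10.3 (given).
By Bélanger, y₂/y₁ = ½[√(1 + 8Fr₁²) − 1] = ½[√849.7 − 1] = 14.1.
y₂ = 14.1 × 2.52 = 35.5 ft.

y₂ = 35.5 ft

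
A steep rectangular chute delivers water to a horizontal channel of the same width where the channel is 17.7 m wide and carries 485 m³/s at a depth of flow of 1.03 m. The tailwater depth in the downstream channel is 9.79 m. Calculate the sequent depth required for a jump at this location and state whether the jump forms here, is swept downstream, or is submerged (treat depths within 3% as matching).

q = Q/b = 485/17.7 = 27.4 m²/s; V₁ = q/y₁ = 26.6 m/s. Fr₁ = V₁/√(g·y₁) = 8.37.
From the momentum equation for a rectangular channel, y₂/y₁ = ½[√(1 + 8Fr₁²) − 1] = ½[√561.3 − 1] = 11.3.
y₂ = 11.3 × 1.03 = 11.7 m.
Tailwater y_tw = 9.79 m: y_tw < y₂, so the jump is swept downstream.

y₂ = 11.7 m; the jump is swept downstream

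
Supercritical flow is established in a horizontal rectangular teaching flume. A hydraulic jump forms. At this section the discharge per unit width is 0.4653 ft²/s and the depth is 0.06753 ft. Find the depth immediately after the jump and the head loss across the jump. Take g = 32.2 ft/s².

y₂ = 0.4138 ft; ΔE = 0.3713 ft

V₁ = q/y₁ = 0.4653/0.06753 = 6.890 ft/s. Fr₁ = V₁/√(g·y₁) = 6.890/√(32.2×0.06753) = 4.673.
Conjugate-depth relation: y₂/y₁ = ½[√(1 + 8Fr₁²) − 1] = ½[√175.67 − 1] = 6.127.
y₂ = 6.127 × 0.06753 = 0.4138 ft.
Head loss: ΔE = (y₂ − y₁)³/(4y₁y₂) = (0.4138 − 0.06753)³/(4×0.06753×0.4138) = 0.04150/0.1118 = 0.3713 ft.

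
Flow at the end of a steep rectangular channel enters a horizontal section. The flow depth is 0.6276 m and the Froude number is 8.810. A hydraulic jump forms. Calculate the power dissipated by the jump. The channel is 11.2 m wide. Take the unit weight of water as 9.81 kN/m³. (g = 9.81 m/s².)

P = 26080 kW

Fr₁ = 8.810 (given).
From the momentum equation for a rectangular channel, y₂/y₁ = ½[√(1 + 8Fr₁²) − 1] = ½[√621.93 − 1] = 11.97.
y₂ = 11.97 × 0.6276 = 7.512 m.
Head loss: ΔE = (y₂ − y₁)³/(4y₁y₂) = (7.512 − 0.6276)³/(4×0.6276×7.512) = 326.3/18.86 = 17.30 m.
V₁ = Fr₁·√(g·y₁) = 8.810×√(9.81×0.6276) = 21.86 m/s; q = V₁·y₁ = 13.72 m²/s. Q = q·b = 13.72 × 11.2 = 153.7 m³/s. P = γ·Q·ΔE = 9.81 × 153.7 × 17.30 = 26080 kW.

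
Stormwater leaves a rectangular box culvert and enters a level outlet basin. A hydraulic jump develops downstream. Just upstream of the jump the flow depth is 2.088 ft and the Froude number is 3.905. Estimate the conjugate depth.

y₂ = 10.53 ft

Fr₁ = 3.905 (given).
Conjugate-depth relation: y₂/y₁ = ½[√(1 + 8Fr₁²) − 1] = ½[√122.99 − 1] = 5.045.
y₂ = 5.045 × 2.088 = 10.53 ft.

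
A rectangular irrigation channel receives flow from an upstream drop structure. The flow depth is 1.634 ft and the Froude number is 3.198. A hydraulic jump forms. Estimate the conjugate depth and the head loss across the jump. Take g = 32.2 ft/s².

Fr₁ = 3.198 (given).
Conjugate-depth relation: y₂/y₁ = ½[√(1 + 8Fr₁²) − 1] = ½[√82.818 − 1] = 4.050.
y₂ = 4.050 × 1.634 = 6.618 ft.
V₁ = Fr₁·√(g·y₁) = 3.198×√(32.2×1.634) = 23.20 ft/s; q = V₁·y₁ = 37.90 ft²/s. V₂ = q/y₂ = 37.90/6.618 = 5.727 ft/s. E₁ = y₁ + V₁²/2g = 9.990 ft; E₂ = y₂ + V₂²/2g = 7.127 ft. ΔE = E₁ − E₂ = 2.862 ft.

y₂ = 6.618 ft; ΔE = 2.862 ft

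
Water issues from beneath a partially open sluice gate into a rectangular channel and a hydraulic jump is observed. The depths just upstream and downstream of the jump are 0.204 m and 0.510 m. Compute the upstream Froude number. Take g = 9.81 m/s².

Fr₁ = 2.09

For a rectangular channel the momentum equation gives q² = ½·g·y₁·y₂·(y₁ + y₂) = ½×9.81×0.204×0.510×0.714 = 0.364.
q = √0.364 = 0.604 m²/s.
V₁ = q/y₁ = 2.96 m/s; Fr₁ = V₁/√(g·y₁) = 2.09.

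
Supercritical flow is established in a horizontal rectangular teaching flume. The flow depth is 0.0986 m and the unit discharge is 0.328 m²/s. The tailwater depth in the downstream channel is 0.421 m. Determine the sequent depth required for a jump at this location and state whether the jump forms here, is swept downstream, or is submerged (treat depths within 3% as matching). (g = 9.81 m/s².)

V₁ = q/y₁ = 0.328/0.0986 = 3.33 m/s. Fr₁ = V₁/√(g·y₁) = 3.33/√(9.81×0.0986) = 3.38.
Conjugate-depth relation: y₂/y₁ = ½[√(1 + 8Fr₁²) − 1] = ½[√92.52 − 1] = 4.31.
y₂ = 4.31 × 0.0986 = 0.425 m.
Tailwater y_tw = 0.421 m: y_tw ≈ y₂, so the jump forms here.

y₂ = 0.425 m; the jump forms here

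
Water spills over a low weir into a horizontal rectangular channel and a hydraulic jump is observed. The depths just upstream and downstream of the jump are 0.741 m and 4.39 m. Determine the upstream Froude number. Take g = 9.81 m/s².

Fr₁ = 4.53

For a rectangular channel the momentum equation gives q² = ½·g·y₁·y₂·(y₁ + y₂) = ½×9.81×0.741×4.39×5.13 = 81.9.
q = √81.9 = 9.05 m²/s.
V₁ = q/y₁ = 12.2 m/s; Fr₁ = V₁/√(g·y₁) = 4.53.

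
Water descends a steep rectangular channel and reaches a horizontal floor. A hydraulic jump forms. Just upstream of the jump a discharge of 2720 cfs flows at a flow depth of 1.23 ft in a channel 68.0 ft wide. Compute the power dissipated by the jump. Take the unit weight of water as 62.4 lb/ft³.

q = Q/b = 2720/68.0 = 40.0 ft²/s; V₁ = q/y₁ = 32.5 ft/s. Fr₁ = V₁/√(g·y₁) = 5.17.
Bélanger equation: y₂/y₁ = ½[√(1 + 8Fr₁²) − 1] = ½[√214.6 − 1] = 6.82.
y₂ = 6.82 × 1.23 = 8.39 ft.
Head loss: ΔE = (y₂ − y₁)³/(4y₁y₂) = (8.39 − 1.23)³/(4×1.23×8.39) = 368/41.3 = 8.90 ft.
P = γ·Q·ΔE/550 = 62.4 × 2720 × 8.90 / 550 = 2748 hp.

P = 2748 hp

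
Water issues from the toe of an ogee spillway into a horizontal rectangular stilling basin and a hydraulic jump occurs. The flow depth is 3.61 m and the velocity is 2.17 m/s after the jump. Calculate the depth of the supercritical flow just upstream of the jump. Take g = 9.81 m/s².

Fr₂ = V₂/√(g·y₂) = 2.17/√(9.81×3.61) = 0.365.
The Bélanger relation is symmetric: y₁/y₂ = ½[√(1 + 8Fr₂²) − 1] = ½[√2.064 − 1] = 0.218.
y₁ = 0.218 × 3.61 = 0.788 m.

y₁ = 0.788 m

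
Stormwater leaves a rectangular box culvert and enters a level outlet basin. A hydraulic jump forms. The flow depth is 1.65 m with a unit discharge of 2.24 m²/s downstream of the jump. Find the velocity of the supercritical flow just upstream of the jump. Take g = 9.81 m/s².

V₁ = 7.10 m/s

V₂ = q/y₂ = 2.24/1.65 = 1.36 m/s; Fr₂ = V₂/√(g·y₂) = 0.337.
Applying the sequent-depth relation in reverse, y₁/y₂ = ½[√(1 + 8Fr₂²) − 1] = ½[√1.911 − 1] = 0.191.
y₁ = 0.191 × 1.65 = 0.315 m.
V₁ = q/y₁ = 2.24/0.315 = 7.10 m/s.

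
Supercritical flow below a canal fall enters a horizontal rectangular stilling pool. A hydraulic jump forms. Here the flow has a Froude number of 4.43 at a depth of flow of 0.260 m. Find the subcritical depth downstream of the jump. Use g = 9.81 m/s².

Fr₁ = 4.43 (given).
Sequent-depth ratio: y₂/y₁ = ½[√(1 + 8Fr₁²) − 1] = ½[√158.0 − 1] = 5.78.
y₂ = 5.78 × 0.260 = 1.50 m.

y₂ = 1.50 m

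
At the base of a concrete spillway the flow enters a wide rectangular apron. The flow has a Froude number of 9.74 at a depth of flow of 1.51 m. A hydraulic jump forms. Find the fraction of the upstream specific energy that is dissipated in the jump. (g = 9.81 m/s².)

ΔE/E₁ = 0.720 (72.0%)

Fr₁ = 9.74 (given).
Bélanger equation: y₂/y₁ = ½[√(1 + 8Fr₁²) − 1] = ½[√759.9 − 1] = 13.3.
y₂ = 13.3 × 1.51 = 20.1 m.
E₁ = y₁(1 + Fr₁²/2) = 1.51×(1 + 9.74²/2) = 73.1 m. ΔE = (y₂ − y₁)³/(4y₁y₂) = 52.7 m. ΔE/E₁ = 52.7/73.1 = 0.720.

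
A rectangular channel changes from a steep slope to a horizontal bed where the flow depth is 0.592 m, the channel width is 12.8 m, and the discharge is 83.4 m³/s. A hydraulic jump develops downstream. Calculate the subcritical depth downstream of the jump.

y₂ = 3.54 m

q = Q/b = 83.4/12.8 = 6.52 m²/s; V₁ = q/y₁ = 11.0 m/s. Fr₁ = V₁/√(g·y₁) = 4.57.
By Bélanger, y₂/y₁ = ½[√(1 + 8Fr₁²) − 1] = ½[√167.9 − 1] = 5.98.
y₂ = 5.98 × 0.592 = 3.54 m.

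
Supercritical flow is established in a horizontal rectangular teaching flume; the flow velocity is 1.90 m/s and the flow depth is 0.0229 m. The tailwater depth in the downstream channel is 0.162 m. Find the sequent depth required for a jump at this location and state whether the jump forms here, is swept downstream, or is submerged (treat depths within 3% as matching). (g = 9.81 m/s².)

y₂ = 0.119 m; the jump is submerged

Fr₁ = V₁/√(g·y₁) = 1.90/√(9.81×0.0229) = 4.01.
Bélanger equation: y₂/y₁ = ½[√(1 + 8Fr₁²) − 1] = ½[√129.6 − 1] = 5.19.
y₂ = 5.19 × 0.0229 = 0.119 m.
Tailwater y_tw = 0.162 m: y_tw > y₂, so the jump is submerged.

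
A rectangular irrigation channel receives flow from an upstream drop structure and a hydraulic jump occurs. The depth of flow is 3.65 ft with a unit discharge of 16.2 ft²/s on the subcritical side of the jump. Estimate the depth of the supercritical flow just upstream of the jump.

V₂ = q/y₂ = 16.2/3.65 = 4.44 ft/s; Fr₂ = V₂/√(g·y₂) = 0.409.
From the momentum equation (using Fr₂), y₁/y₂ = ½[√(1 + 8Fr₂²) − 1] = ½[√2.341 − 1] = 0.265.
y₁ = 0.265 × 3.65 = 0.967 ft.

y₁ = 0.967 ft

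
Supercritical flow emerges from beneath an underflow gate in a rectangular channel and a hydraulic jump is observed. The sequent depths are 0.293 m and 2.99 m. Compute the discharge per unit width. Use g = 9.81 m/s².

For a rectangular channel the momentum equation gives q² = ½·g·y₁·y₂·(y₁ + y₂) = ½×9.81×0.293×2.99×3.28 = 14.1.
q = √14.1 = 3.76 m²/s.

q = 3.76 m²/s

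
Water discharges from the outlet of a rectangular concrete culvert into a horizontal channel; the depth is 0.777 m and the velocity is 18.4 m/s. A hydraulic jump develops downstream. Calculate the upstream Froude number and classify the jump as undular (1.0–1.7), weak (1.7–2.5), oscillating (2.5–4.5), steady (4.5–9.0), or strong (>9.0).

Fr₁ = V₁/√(g·y₁) = 18.4/√(9.81×0.777) = 6.66.
Fr₁ = 6.66 lies in the steady range.

Fr₁ = 6.66; steady jump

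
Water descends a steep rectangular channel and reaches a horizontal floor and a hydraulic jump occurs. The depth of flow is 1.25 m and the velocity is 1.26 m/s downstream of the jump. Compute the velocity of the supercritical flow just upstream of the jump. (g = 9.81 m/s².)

Fr₂ = V₂/√(g·y₂) = 1.26/√(9.81×1.25) = 0.360.
Since the conjugate-depth ratio holds either way, y₁/y₂ = ½[√(1 + 8Fr₂²) − 1] = ½[√2.036 − 1] = 0.213.
y₁ = 0.213 × 1.25 = 0.267 m.
V₁ = q/y₁ = 1.57/0.267 = 5.90 m/s.

V₁ = 5.90 m/s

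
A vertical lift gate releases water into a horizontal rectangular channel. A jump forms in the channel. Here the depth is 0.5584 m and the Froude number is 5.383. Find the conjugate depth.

y₂ = 3.981 m

Fr₁ = 5.383 (given).
By Bélanger, y₂/y₁ = ½[√(1 + 8Fr₁²) − 1] = ½[√232.81 − 1] = 7.129.
y₂ = 7.129 × 0.5584 = 3.981 m.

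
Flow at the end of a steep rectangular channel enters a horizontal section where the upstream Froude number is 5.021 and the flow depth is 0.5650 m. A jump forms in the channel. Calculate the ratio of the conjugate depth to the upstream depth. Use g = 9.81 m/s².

Fr₁ = 5.021 (given).
Conjugate-depth relation: y₂/y₁ = ½[√(1 + 8Fr₁²) − 1] = ½[√202.68 − 1] = 6.618.

y₂/y₁ = 6.618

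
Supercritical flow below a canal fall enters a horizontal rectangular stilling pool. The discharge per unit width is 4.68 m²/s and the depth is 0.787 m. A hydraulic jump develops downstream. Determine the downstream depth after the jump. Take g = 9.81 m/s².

y₂ = 2.02 m

V₁ = q/y₁ = 4.68/0.787 = 5.95 m/s. Fr₁ = V₁/√(g·y₁) = 5.95/√(9.81×0.787) = 2.14.
From the momentum equation for a rectangular channel, y₂/y₁ = ½[√(1 + 8Fr₁²) − 1] = ½[√37.64 − 1] = 2.57.
y₂ = 2.57 × 0.787 = 2.02 m.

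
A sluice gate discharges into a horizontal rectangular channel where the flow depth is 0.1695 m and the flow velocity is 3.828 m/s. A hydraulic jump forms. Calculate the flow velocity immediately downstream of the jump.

V₂ = 1.027 m/s

Fr₁ = V₁/√(g·y₁) = 3.828/√(9.81×0.1695) = 2.969.
By Bélanger, y₂/y₁ = ½[√(1 + 8Fr₁²) − 1] = ½[√71.501 − 1] = 3.728.
y₂ = 3.728 × 0.1695 = 0.6319 m.
q = V₁·y₁ = 3.828 × 0.1695 = 0.6488 m²/s.
V₂ = q/y₂ = 0.6488/0.6319 = 1.027 m/s.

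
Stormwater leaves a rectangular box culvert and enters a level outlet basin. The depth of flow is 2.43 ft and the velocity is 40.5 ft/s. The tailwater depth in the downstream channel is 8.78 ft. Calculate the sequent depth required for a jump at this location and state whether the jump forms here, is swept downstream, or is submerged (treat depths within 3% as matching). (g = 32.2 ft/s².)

Fr₁ = V₁/√(g·y₁) = 40.5/√(32.2×2.43) = 4.58.
Conjugate-depth relation: y₂/y₁ = ½[√(1 + 8Fr₁²) − 1] = ½[√168.7 − 1] = 5.99.
y₂ = 5.99 × 2.43 = 14.6 ft.
Tailwater y_tw = 8.78 ft: y_tw < y₂, so the jump is swept downstream.

y₂ = 14.6 ft; the jump is swept downstream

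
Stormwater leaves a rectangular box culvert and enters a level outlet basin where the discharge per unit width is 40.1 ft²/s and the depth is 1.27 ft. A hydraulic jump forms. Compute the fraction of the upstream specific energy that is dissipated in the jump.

V₁ = q/y₁ = 40.1/1.27 = 31.6 ft/s. Fr₁ = V₁/√(g·y₁) = 31.6/√(32.2×1.27) = 4.94.
Bélanger equation: y₂/y₁ = ½[√(1 + 8Fr₁²) − 1] = ½[√196.0 − 1] = 6.50.
y₂ = 6.50 × 1.27 = 8.26 ft.
E₁ = y₁ + V₁²/2g = 16.8 ft. ΔE = (y₂ − y₁)³/(4y₁y₂) = 8.13 ft. ΔE/E₁ = 8.13/16.8 = 0.485.

ΔE/E₁ = 0.485 (48.5%)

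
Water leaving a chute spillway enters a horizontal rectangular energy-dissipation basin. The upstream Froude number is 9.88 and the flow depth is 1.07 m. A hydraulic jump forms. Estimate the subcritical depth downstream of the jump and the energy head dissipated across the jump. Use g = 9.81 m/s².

Fr₁ = 9.88 (given).
By Bélanger, y₂/y₁ = ½[√(1 + 8Fr₁²) − 1] = ½[√781.9 − 1] = 13.5.
y₂ = 13.5 × 1.07 = 14.4 m.
V₁ = Fr₁·√(g·y₁) = 9.88×√(9.81×1.07) = 32.0 m/s; q = V₁·y₁ = 34.3 m²/s. V₂ = q/y₂ = 34.3/14.4 = 2.37 m/s. E₁ = y₁ + V₁²/2g = 53.3 m; E₂ = y₂ + V₂²/2g = 14.7 m. ΔE = E₁ − E₂ = 38.6 m.

y₂ = 14.4 m; ΔE = 38.6 m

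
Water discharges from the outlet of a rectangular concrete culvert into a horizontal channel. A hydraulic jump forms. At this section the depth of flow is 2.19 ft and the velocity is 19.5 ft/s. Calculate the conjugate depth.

Fr₁ = V₁/√(g·y₁) = 19.5/√(32.2×2.19) = 2.32.
Conjugate-depth relation: y₂/y₁ = ½[√(1 + 8Fr₁²) − 1] = ½[√44.14 − 1] = 2.82.
y₂ = 2.82 × 2.19 = 6.18 ft.

y₂ = 6.18 ft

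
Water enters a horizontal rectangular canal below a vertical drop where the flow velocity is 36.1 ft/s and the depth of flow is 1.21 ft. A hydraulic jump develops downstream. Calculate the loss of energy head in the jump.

Fr₁ = V₁/√(g·y₁) = 36.1/√(32.2×1.21) = 5.78.
Sequent-depth ratio: y₂/y₁ = ½[√(1 + 8Fr₁²) − 1] = ½[√268.6 − 1] = 7.69.
y₂ = 7.69 × 1.21 = 9.31 ft.
Head loss: ΔE = (y₂ − y₁)³/(4y₁y₂) = (9.31 − 1.21)³/(4×1.21×9.31) = 531/45.1 = 11.8 ft.

ΔE = 11.8 ft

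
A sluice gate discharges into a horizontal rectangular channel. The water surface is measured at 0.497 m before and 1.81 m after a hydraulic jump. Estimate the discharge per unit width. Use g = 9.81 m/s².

q = 3.19 m²/s

For a rectangular channel the momentum equation gives q² = ½·g·y₁·y₂·(y₁ + y₂) = ½×9.81×0.497×1.81×2.31 = 10.2.
q = √10.2 = 3.19 m²/s.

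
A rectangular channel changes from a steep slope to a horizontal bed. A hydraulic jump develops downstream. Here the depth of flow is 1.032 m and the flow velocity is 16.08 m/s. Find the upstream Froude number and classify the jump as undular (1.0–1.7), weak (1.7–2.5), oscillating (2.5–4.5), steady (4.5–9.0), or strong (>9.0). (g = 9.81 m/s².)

Fr₁ = 5.054; steady jump

Fr₁ = V₁/√(g·y₁) = 16.08/√(9.81×1.032) = 5.054.
Fr₁ = 5.054 lies in the steady range.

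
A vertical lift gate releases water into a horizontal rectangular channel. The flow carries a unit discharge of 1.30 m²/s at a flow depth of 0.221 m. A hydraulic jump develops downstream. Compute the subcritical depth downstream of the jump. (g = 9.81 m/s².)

V₁ = q/y₁ = 1.30/0.221 = 5.88 m/s. Fr₁ = V₁/√(g·y₁) = 5.88/√(9.81×0.221) = 4.00.
By Bélanger, y₂/y₁ = ½[√(1 + 8Fr₁²) − 1] = ½[√128.7 − 1] = 5.17.
y₂ = 5.17 × 0.221 = 1.14 m.

y₂ = 1.14 m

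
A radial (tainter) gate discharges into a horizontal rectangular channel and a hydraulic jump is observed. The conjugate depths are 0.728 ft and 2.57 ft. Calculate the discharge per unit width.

For a rectangular channel the momentum equation gives q² = ½·g·y₁·y₂·(y₁ + y₂) = ½×32.2×0.728×2.57×3.30 = 99.3.
q = √99.3 = 9.97 ft²/s.

q = 9.97 ft²/s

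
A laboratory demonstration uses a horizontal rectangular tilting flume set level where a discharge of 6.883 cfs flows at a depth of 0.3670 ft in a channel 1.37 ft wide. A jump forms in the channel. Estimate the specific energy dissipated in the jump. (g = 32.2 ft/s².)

q = Q/b = 6.883/1.37 = 5.024 ft²/s; V₁ = q/y₁ = 13.69 ft/s. Fr₁ = V₁/√(g·y₁) = 3.982.
From the momentum equation for a rectangular channel, y₂/y₁ = ½[√(1 + 8Fr₁²) − 1] = ½[√127.87 − 1] = 5.154.
y₂ = 5.154 × 0.3670 = 1.891 ft.
V₂ = q/y₂ = 5.024/1.891 = 2.656 ft/s. E₁ = y₁ + V₁²/2g = 3.277 ft; E₂ = y₂ + V₂²/2g = 2.001 ft. ΔE = E₁ − E₂ = 1.276 ft.

ΔE = 1.276 ft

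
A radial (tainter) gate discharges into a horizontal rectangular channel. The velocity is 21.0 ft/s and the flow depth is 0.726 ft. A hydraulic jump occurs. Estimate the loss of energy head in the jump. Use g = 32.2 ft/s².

Fr₁ = V₁/√(g·y₁) = 21.0/√(32.2×0.726) = 4.34.
From the momentum equation for a rectangular channel, y₂/y₁ = ½[√(1 + 8Fr₁²) − 1] = ½[√151.9 − 1] = 5.66.
y₂ = 5.66 × 0.726 = 4.11 ft.
Head loss: ΔE = (y₂ − y₁)³/(4y₁y₂) = (4.11 − 0.726)³/(4×0.726×4.11) = 38.8/11.9 = 3.25 ft.

ΔE = 3.25 ft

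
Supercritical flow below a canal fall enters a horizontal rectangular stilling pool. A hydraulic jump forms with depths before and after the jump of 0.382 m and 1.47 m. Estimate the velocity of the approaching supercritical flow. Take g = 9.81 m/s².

For a rectangular channel the momentum equation gives q² = ½·g·y₁·y₂·(y₁ + y₂) = ½×9.81×0.382×1.47×1.85 = 5.10.
q = √5.10 = 2.26 m²/s.
V₁ = q/y₁ = 2.26/0.382 = 5.91 m/s.

V₁ = 5.91 m/s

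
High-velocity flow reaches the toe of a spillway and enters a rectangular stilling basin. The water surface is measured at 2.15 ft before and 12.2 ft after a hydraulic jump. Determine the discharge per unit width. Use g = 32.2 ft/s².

q = 77.8 ft²/s

For a rectangular channel the momentum equation gives q² = ½·g·y₁·y₂·(y₁ + y₂) = ½×32.2×2.15×12.2×14.3 = 6060.
q = √6060 = 77.8 ft²/s.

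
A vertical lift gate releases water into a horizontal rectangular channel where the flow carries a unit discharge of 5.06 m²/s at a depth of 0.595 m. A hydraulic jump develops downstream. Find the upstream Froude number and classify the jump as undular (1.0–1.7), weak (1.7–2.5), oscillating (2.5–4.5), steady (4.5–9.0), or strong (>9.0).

V₁ = q/y₁ = 5.06/0.595 = 8.50 m/s. Fr₁ = V₁/√(g·y₁) = 8.50/√(9.81×0.595) = 3.52.
Fr₁ = 3.52 lies in the oscillating range.

Fr₁ = 3.52; oscillating jump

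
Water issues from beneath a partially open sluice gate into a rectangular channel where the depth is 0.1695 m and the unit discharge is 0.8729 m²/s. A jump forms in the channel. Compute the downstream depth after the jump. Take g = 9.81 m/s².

y₂ = 0.8763 m

V₁ = q/y₁ = 0.8729/0.1695 = 5.150 m/s. Fr₁ = V₁/√(g·y₁) = 5.150/√(9.81×0.1695) = 3.994.
Bélanger equation: y₂/y₁ = ½[√(1 + 8Fr₁²) − 1] = ½[√128.60 − 1] = 5.170.
y₂ = 5.170 × 0.1695 = 0.8763 m.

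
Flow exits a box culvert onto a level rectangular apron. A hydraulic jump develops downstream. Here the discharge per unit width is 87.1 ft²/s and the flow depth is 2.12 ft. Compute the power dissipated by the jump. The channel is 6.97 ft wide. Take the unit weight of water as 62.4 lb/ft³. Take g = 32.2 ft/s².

V₁ = q/y₁ = 87.1/2.12 = 41.1 ft/s. Fr₁ = V₁/√(g·y₁) = 41.1/√(32.2×2.12) = 4.97.
Conjugate-depth relation: y₂/y₁ = ½[√(1 + 8Fr₁²) − 1] = ½[√198.8 − 1] = 6.55.
y₂ = 6.55 × 2.12 = 13.9 ft.
Head loss: ΔE = (y₂ − y₁)³/(4y₁y₂) = (13.9 − 2.12)³/(4×2.12×13.9) = 1629/118 = 13.8 ft.
Q = q·b = 87.1 × 6.97 = 607 cfs. P = γ·Q·ΔE/550 = 62.4 × 607 × 13.8 / 550 = 953 hp.

P = 953 hp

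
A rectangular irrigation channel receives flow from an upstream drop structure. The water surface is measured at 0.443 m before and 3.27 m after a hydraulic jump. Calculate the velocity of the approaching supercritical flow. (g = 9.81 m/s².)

V₁ = 11.6 m/s

For a rectangular channel the momentum equation gives q² = ½·g·y₁·y₂·(y₁ + y₂) = ½×9.81×0.443×3.27×3.71 = 26.4.
q = √26.4 = 5.14 m²/s.
V₁ = q/y₁ = 5.14/0.443 = 11.6 m/s.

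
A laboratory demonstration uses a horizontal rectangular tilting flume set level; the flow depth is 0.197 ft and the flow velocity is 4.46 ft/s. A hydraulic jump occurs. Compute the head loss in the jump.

ΔE = 0.0281 ft

Fr₁ = V₁/√(g·y₁) = 4.46/√(32.2×0.197) = 1.77.
From the momentum equation for a rectangular channel, y₂/y₁ = ½[√(1 + 8Fr₁²) − 1] = ½[√26.09 − 1] = 2.05.
y₂ = 2.05 × 0.197 = 0.405 ft.
q = V₁·y₁ = 4.46 × 0.197 = 0.879 ft²/s. V₂ = q/y₂ = 0.879/0.405 = 2.17 ft/s. E₁ = y₁ + V₁²/2g = 0.506 ft; E₂ = y₂ + V₂²/2g = 0.478 ft. ΔE = E₁ − E₂ = 0.0281 ft.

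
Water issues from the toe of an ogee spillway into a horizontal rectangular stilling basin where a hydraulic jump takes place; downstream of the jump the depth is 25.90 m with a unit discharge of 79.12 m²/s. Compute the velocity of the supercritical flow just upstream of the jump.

V₂ = q/y₂ = 79.12/25.90 = 3.055 m/s; Fr₂ = V₂/√(g·y₂) = 0.1916.
The Bélanger relation is symmetric: y₁/y₂ = ½[√(1 + 8Fr₂²) − 1] = ½[√1.2938 − 1] = 0.06873.
y₁ = 0.06873 × 25.90 = 1.780 m.
V₁ = q/y₁ = 79.12/1.780 = 44.44 m/s.

V₁ = 44.44 m/s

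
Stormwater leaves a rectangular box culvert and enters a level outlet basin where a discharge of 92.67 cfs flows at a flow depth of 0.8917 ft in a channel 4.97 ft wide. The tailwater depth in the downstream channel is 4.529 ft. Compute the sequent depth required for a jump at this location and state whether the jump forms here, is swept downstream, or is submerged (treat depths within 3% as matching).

q = Q/b = 92.67/4.97 = 18.65 ft²/s; V₁ = q/y₁ = 20.91 ft/s. Fr₁ = V₁/√(g·y₁) = 3.902.
Bélanger equation: y₂/y₁ = ½[√(1 + 8Fr₁²) − 1] = ½[√122.83 − 1] = 5.041.
y₂ = 5.041 × 0.8917 = 4.495 ft.
Tailwater y_tw = 4.529 ft: y_tw ≈ y₂, so the jump forms here.

y₂ = 4.495 ft; the jump forms here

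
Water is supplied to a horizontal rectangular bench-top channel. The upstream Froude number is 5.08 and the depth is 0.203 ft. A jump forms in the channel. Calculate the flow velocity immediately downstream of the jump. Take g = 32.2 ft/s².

Fr₁ = 5.08 (given).
Conjugate-depth relation: y₂/y₁ = ½[√(1 + 8Fr₁²) − 1] = ½[√207.5 − 1] = 6.70.
y₂ = 6.70 × 0.203 = 1.36 ft.
V₁ = Fr₁·√(g·y₁) = 5.08×√(32.2×0.203) = 13.0 ft/s; q = V₁·y₁ = 2.64 ft²/s.
V₂ = q/y₂ = 2.64/1.36 = 1.94 ft/s.

V₂ = 1.94 ft/s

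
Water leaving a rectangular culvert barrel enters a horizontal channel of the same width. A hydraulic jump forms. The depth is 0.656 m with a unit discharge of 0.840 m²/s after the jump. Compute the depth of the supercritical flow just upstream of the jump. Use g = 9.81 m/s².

y₁ = 0.244 m

V₂ = q/y₂ = 0.840/0.656 = 1.28 m/s; Fr₂ = V₂/√(g·y₂) = 0.505.
From the momentum equation (using Fr₂), y₁/y₂ = ½[√(1 + 8Fr₂²) − 1] = ½[√3.038 − 1] = 0.372.
y₁ = 0.372 × 0.656 = 0.244 m.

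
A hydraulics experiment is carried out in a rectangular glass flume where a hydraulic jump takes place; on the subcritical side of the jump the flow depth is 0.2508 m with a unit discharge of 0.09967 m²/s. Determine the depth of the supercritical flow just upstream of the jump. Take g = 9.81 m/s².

y₁ = 0.02887 m

V₂ = q/y₂ = 0.09967/0.2508 = 0.3974 m/s; Fr₂ = V₂/√(g·y₂) = 0.2534.
Applying the sequent-depth relation in reverse, y₁/y₂ = ½[√(1 + 8Fr₂²) − 1] = ½[√1.5135 − 1] = 0.1151.
y₁ = 0.1151 × 0.2508 = 0.02887 m.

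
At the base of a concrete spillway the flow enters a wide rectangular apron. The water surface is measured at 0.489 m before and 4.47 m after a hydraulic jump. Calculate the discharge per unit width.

q = 7.29 m²/s

For a rectangular channel the momentum equation gives q² = ½·g·y₁·y₂·(y₁ + y₂) = ½×9.81×0.489×4.47×4.96 = 53.2.
q = √53.2 = 7.29 m²/s.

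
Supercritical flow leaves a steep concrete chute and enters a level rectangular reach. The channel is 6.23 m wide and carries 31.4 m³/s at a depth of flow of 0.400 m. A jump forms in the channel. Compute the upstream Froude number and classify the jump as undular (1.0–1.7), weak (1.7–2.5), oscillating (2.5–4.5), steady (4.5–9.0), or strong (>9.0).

q = Q/b = 31.4/6.23 = 5.04 m²/s; V₁ = q/y₁ = 12.6 m/s. Fr₁ = V₁/√(g·y₁) = 6.36.
Fr₁ = 6.36 lies in the steady range.

Fr₁ = 6.36; steady jump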